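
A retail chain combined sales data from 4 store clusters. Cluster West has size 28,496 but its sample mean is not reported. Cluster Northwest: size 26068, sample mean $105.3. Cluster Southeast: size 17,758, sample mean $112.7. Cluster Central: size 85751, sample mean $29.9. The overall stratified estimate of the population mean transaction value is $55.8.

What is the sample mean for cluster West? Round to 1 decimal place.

53.0

N = 28496 + 26068 + 17758 + 85751 = 158073.
Overall total = μ·N = 55.8·158073 = 8820473.4.
Subtract the known strata: 26068·105.3 + 17758·112.7 + 85751·29.9 = 7310241.9.
Remaining total for cluster West: 8820473.4 − 7310241.9 = 1510231.5.
Divide by its size: 1510231.5 / 28496 = 52.998... → 53.0.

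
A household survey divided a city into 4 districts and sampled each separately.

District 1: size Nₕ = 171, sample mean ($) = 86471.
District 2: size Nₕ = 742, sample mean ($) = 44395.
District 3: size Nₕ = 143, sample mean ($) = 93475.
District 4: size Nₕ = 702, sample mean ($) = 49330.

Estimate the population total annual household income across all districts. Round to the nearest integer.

95724216

1: 171·86471 = 14786541
2: 742·44395 = 32941090
3: 143·93475 = 13366925
4: 702·49330 = 34629660
τ̂ = Σ Nₕx̄ₕ = 95724216.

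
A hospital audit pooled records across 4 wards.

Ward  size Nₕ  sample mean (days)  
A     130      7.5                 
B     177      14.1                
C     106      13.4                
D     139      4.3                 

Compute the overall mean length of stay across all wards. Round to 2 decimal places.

9.94

N = 130 + 177 + 106 + 139 = 552.
Overall mean = Σ (Nₕ/N)·x̄ₕ — weight by population share, not a simple average.
Σ Nₕx̄ₕ = 130·7.5 + 177·14.1 + 106·13.4 + 139·4.3 = 975 + 2495.7 + 1420.4 + 597.7 = 5488.8.
Divide by N: 5488.8 / 552 = 9.9435... → 9.94.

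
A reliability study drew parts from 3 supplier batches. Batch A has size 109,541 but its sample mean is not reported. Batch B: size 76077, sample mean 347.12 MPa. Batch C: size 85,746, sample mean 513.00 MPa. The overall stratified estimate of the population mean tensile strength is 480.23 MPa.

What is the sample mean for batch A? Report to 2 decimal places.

N = 109541 + 76077 + 85746 = 271364.
Overall total = μ·N = 480.23·271364 = 130317133.72.
Subtract the known strata: 76077·347.12 + 85746·513.00 = 70395546.24.
Remaining total for batch A: 130317133.72 − 70395546.24 = 59921587.48.
Divide by its size: 59921587.48 / 109541 = 547.0243... → 547.02.

547.02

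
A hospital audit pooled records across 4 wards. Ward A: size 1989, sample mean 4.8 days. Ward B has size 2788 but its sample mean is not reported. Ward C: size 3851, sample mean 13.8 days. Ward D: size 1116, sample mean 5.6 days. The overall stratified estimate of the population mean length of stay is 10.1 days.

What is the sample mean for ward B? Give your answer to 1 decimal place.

10.6

N = 1989 + 2788 + 3851 + 1116 = 9744.
Overall total = μ·N = 10.1·9744 = 98414.4.
Subtract the known strata: 1989·4.8 + 3851·13.8 + 1116·5.6 = 68940.6.
Remaining total for ward B: 98414.4 − 68940.6 = 29473.8.
Divide by its size: 29473.8 / 2788 = 10.572... → 10.6.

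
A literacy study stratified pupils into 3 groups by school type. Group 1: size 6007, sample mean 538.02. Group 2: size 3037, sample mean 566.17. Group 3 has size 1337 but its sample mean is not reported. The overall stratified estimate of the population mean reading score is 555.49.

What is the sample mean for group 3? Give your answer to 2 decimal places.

N = 6007 + 3037 + 1337 = 10381.
Overall total = μ·N = 555.49·10381 = 5766541.69.
Subtract the known strata: 6007·538.02 + 3037·566.17 = 4951344.43.
Remaining total for group 3: 5766541.69 − 4951344.43 = 815197.26.
Divide by its size: 815197.26 / 1337 = 609.7212... → 609.72.

609.72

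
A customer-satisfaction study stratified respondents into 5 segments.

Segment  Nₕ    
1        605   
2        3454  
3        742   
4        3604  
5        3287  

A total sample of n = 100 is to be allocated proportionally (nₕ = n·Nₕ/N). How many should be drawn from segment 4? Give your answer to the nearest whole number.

N = 605 + 3454 + 742 + 3604 + 3287 = 11692.
n_4 = 100·3604/11692 = 30.824... → 31.

31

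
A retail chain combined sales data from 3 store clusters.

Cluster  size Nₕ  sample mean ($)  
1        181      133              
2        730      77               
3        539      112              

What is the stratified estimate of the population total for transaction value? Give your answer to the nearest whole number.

1: 181·133 = 24073
2: 730·77 = 56210
3: 539·112 = 60368
τ̂ = Σ Nₕx̄ₕ = 140651.

140651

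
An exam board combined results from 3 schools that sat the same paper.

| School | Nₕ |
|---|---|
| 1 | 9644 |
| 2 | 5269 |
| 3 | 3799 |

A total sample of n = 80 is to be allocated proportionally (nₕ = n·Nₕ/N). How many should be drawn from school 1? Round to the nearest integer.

41

Share of school 1 = 9644/18712 = 0.51539.
Allocate 80 × 0.51539 = 41.231... → 41.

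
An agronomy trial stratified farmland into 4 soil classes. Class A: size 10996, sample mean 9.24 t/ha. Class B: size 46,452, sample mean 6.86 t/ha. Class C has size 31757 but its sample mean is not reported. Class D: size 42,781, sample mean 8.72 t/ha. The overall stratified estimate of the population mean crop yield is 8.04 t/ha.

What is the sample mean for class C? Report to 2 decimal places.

8.43

Σ Nₕx̄ₕ = N·μ, so 31757·x̄_C = 131986·8.04 − (10996·9.24 + 46452·6.86 + 42781·8.72).
= 1061167.44 − 793314.08 = 267853.36.
x̄_C = 267853.36 / 31757 = 8.4345... → 8.43.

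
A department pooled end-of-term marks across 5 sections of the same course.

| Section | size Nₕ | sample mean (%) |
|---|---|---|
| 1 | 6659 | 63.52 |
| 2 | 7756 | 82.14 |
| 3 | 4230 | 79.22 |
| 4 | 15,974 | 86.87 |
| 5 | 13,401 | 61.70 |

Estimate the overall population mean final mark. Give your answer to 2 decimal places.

75.17

N = 48020; weights Wₕ = Nₕ/N = (0.1387, 0.1615, 0.0881, 0.3327, 0.2791).
x̄_st = Σ Wₕ·x̄ₕ = 0.1387·63.52 + 0.1615·82.14 + 0.0881·79.22 + 0.3327·86.87 + 0.2791·61.70 ≈ 75.1700...
→ 75.17.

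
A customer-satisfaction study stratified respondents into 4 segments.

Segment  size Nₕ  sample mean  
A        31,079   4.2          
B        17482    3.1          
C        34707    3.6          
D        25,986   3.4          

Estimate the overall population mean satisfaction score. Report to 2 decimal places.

x̄_st = (Σ Nₕx̄ₕ) / (Σ Nₕ) = (31079·4.2 + 17482·3.1 + 34707·3.6 + 25986·3.4) / 109254
= 398023.6 / 109254 = 3.6431... → 3.64.

3.64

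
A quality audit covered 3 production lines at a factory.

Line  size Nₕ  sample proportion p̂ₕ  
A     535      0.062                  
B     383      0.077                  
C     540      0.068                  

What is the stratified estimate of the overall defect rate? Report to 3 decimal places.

N = 535 + 383 + 540 = 1458.
Overall proportion = Σ (Nₕ/N)·p̂ₕ.
Σ Nₕp̂ₕ = 33.17 + 29.491 + 36.72 = 99.381.
99.381 / 1458 = 0.06816... → 0.068.

0.068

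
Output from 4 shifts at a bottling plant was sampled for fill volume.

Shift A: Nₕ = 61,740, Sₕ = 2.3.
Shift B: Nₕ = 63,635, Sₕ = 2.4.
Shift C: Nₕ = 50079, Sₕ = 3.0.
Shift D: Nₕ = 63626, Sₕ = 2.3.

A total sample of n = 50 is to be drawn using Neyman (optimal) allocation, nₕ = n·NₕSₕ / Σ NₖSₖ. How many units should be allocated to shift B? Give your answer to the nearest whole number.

A: NₕSₕ = 61740·2.3 = 142002
B: NₕSₕ = 63635·2.4 = 152724
C: NₕSₕ = 50079·3.0 = 150237
D: NₕSₕ = 63626·2.3 = 146339.8
Σ NₕSₕ = 591302.8.
n_B = 50·152724/591302.8 = 12.914... → 13.

13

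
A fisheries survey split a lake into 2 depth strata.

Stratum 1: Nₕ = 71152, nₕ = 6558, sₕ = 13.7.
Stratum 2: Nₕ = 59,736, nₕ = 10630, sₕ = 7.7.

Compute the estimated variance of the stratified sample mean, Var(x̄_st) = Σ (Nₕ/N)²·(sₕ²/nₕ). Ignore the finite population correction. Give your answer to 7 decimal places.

0.0096193

N = 130888; Wₕ = Nₕ/N.
stratum 1: (71152/130888)²·13.7²/6558 = 0.0084575443
stratum 2: (59736/130888)²·7.7²/10630 = 0.0011617717
Sum = 0.0096193160 → 0.0096193.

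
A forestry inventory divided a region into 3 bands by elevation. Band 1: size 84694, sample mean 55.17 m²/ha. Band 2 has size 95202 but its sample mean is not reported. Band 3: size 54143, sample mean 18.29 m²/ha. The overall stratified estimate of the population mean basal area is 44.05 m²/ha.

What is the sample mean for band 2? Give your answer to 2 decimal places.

48.81

N = 84694 + 95202 + 54143 = 234039.
Overall total = μ·N = 44.05·234039 = 10309417.95.
Subtract the known strata: 84694·55.17 + 54143·18.29 = 5662843.45.
Remaining total for band 2: 10309417.95 − 5662843.45 = 4646574.5.
Divide by its size: 4646574.5 / 95202 = 48.8075... → 48.81.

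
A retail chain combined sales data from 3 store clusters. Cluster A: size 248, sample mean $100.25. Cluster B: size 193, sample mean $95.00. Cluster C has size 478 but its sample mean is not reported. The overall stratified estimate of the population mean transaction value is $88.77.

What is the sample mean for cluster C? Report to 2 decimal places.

80.30

Σ Nₕx̄ₕ = N·μ, so 478·x̄_C = 919·88.77 − (248·100.25 + 193·95.00).
= 81579.63 − 43197 = 38382.63.
x̄_C = 38382.63 / 478 = 80.2984... → 80.30.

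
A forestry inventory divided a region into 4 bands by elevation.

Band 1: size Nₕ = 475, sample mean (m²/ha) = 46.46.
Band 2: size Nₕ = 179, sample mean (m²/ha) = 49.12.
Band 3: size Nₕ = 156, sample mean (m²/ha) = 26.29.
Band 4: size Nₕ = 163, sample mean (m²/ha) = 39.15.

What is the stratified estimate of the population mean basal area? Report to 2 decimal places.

N = 973; weights Wₕ = Nₕ/N = (0.4882, 0.1840, 0.1603, 0.1675).
x̄_st = Σ Wₕ·x̄ₕ = 0.4882·46.46 + 0.1840·49.12 + 0.1603·26.29 + 0.1675·39.15 ≈ 42.4909...
→ 42.49.

42.49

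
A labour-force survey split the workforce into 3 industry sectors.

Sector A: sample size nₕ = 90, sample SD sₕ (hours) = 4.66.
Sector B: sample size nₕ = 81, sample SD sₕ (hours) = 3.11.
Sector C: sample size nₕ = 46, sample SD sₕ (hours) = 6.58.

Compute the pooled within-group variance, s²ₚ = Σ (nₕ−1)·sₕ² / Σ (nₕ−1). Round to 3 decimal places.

Degrees of freedom: 89 + 80 + 45 = 214.
Σ(nₕ−1)sₕ² = 89·21.7156 + 80·9.6721 + 45·43.2964 = 4654.7944.
s²ₚ = 4654.7944 / 214 = 21.75138... → 21.751.

21.751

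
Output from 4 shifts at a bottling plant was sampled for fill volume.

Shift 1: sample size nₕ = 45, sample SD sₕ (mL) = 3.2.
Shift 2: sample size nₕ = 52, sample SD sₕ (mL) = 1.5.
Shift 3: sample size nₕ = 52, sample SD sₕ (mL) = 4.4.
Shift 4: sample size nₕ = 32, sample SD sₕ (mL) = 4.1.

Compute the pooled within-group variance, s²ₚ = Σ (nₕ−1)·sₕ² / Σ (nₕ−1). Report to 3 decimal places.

1: (45−1)·3.2² = 44·10.24 = 450.56
2: (52−1)·1.5² = 51·2.25 = 114.75
3: (52−1)·4.4² = 51·19.36 = 987.36
4: (32−1)·4.1² = 31·16.81 = 521.11
Numerator = 2073.78; denominator = Σ(nₕ−1) = 177.
s²ₚ = 2073.78/177 = 11.71627... → 11.716.

11.716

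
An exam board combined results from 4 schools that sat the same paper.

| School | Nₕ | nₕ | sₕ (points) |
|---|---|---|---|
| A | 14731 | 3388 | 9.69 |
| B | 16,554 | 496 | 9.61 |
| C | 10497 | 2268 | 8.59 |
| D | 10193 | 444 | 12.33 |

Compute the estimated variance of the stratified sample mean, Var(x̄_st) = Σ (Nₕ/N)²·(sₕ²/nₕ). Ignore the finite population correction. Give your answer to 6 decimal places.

N = 51975. Term for each stratum: Wₕ²sₕ²/nₕ.
Var(x̄_st) = 0.002226279 + 0.018887827 + 0.001327042 + 0.013169165 = 0.035610313 → 0.035610.

0.035610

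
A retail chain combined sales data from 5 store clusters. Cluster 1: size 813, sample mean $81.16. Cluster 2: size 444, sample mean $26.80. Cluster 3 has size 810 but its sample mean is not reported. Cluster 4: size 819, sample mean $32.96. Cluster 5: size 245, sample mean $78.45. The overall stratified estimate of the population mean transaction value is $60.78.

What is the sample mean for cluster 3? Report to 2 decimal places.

81.74

N = 813 + 444 + 810 + 819 + 245 = 3131.
Overall total = μ·N = 60.78·3131 = 190302.18.
Subtract the known strata: 813·81.16 + 444·26.80 + 819·32.96 + 245·78.45 = 124096.77.
Remaining total for cluster 3: 190302.18 − 124096.77 = 66205.41.
Divide by its size: 66205.41 / 810 = 81.7351... → 81.74.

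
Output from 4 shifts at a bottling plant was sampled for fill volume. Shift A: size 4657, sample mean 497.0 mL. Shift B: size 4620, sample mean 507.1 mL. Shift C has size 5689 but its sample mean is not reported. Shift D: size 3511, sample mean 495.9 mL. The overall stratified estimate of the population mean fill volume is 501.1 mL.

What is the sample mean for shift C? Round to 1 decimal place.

Σ Nₕx̄ₕ = N·μ, so 5689·x̄_C = 18477·501.1 − (4657·497.0 + 4620·507.1 + 3511·495.9).
= 9258824.7 − 6398435.9 = 2860388.8.
x̄_C = 2860388.8 / 5689 = 502.793... → 502.8.

502.8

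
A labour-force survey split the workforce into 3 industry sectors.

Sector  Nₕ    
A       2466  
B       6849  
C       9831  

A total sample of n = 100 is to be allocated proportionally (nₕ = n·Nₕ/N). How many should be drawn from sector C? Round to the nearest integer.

N = 2466 + 6849 + 9831 = 19146.
n_C = 100·9831/19146 = 51.348... → 51.

51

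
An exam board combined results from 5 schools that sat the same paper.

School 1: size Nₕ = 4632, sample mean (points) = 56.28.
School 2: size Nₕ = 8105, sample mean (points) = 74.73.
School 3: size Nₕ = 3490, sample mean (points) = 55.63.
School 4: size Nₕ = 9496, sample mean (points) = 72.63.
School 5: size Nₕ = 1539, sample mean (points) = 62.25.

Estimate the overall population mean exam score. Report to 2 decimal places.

67.71

N = 4632 + 8105 + 3490 + 9496 + 1539 = 27262.
The stratified mean weights each stratum mean by its population share Nₕ/N.
Σ Nₕx̄ₕ = 4632·56.28 + 8105·74.73 + 3490·55.63 + 9496·72.63 + 1539·62.25 = 260688.96 + 605686.65 + 194148.7 + 689694.48 + 95802.75 = 1846021.54.
Divide by N: 1846021.54 / 27262 = 67.7141... → 67.71.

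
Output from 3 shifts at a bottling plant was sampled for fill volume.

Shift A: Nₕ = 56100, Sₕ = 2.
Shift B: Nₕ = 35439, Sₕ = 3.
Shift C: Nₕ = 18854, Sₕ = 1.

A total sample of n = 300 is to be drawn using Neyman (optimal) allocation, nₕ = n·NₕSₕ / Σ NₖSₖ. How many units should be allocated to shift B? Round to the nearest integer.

Σ NₕSₕ = 56100·2 + 35439·3 + 18854·1 = 237371.
Share for B: 106317/237371 = 0.44789.
n_B = 300 × 0.44789 = 134.368... → 134.

134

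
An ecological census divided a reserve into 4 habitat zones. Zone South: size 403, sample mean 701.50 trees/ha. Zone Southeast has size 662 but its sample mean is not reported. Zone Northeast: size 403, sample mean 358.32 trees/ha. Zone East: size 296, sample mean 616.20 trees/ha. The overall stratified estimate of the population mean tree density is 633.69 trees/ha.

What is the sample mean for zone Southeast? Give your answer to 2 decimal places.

767.86

N = 403 + 662 + 403 + 296 = 1764.
Overall total = μ·N = 633.69·1764 = 1117829.16.
Subtract the known strata: 403·701.50 + 403·358.32 + 296·616.20 = 609502.66.
Remaining total for zone Southeast: 1117829.16 − 609502.66 = 508326.5.
Divide by its size: 508326.5 / 662 = 767.8648... → 767.86.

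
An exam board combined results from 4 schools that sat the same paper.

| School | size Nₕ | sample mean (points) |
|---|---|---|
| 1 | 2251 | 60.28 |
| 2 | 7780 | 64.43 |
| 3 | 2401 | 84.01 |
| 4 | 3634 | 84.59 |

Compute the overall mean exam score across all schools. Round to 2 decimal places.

x̄_st = (Σ Nₕx̄ₕ) / (Σ Nₕ) = (2251·60.28 + 7780·64.43 + 2401·84.01 + 3634·84.59) / 16066
= 1146063.75 / 16066 = 71.3347... → 71.33.

71.33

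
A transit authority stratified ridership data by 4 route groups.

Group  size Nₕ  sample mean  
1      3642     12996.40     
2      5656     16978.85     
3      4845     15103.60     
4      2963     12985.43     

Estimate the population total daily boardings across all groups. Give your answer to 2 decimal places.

255018035.49

1: 3642·12996.40 = 47332888.8
2: 5656·16978.85 = 96032375.6
3: 4845·15103.60 = 73176942
4: 2963·12985.43 = 38475829.09
τ̂ = Σ Nₕx̄ₕ = 255018035.49.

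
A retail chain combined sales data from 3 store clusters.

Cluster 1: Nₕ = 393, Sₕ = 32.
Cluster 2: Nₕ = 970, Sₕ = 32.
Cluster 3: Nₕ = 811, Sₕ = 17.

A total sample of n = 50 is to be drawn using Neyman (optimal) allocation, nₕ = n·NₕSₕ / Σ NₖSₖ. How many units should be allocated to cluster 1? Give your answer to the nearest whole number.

1: NₕSₕ = 393·32 = 12576
2: NₕSₕ = 970·32 = 31040
3: NₕSₕ = 811·17 = 13787
Σ NₕSₕ = 57403.
n_1 = 50·12576/57403 = 10.954... → 11.

11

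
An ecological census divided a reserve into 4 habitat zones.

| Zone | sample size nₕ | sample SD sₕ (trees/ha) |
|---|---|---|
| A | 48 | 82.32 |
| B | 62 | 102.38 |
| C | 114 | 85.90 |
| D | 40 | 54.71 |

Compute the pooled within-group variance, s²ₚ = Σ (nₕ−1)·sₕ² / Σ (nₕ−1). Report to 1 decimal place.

7340.1

Degrees of freedom: 47 + 61 + 113 + 39 = 260.
Σ(nₕ−1)sₕ² = 47·6776.5824 + 61·10481.6644 + 113·7378.81 + 39·2993.1841 = 1908420.6111.
s²ₚ = 1908420.6111 / 260 = 7340.079... → 7340.1.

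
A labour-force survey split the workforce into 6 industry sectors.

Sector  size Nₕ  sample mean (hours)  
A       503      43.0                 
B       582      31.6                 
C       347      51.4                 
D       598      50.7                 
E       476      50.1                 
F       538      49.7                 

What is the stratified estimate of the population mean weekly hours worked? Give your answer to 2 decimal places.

x̄_st = (Σ Nₕx̄ₕ) / (Σ Nₕ) = (503·43.0 + 582·31.6 + 347·51.4 + 598·50.7 + 476·50.1 + 538·49.7) / 3044
= 138760.8 / 3044 = 45.5850... → 45.59.

45.59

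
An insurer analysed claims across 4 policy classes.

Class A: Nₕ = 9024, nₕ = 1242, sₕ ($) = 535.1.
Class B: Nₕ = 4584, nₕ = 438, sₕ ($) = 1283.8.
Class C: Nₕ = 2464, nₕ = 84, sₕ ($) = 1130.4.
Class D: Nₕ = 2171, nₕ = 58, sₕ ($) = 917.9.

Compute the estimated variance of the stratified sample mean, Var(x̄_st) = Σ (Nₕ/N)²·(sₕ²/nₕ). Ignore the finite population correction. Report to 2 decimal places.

N = 18243; Wₕ = Nₕ/N.
class A: (9024/18243)²·535.1²/1242 = 56.40972
class B: (4584/18243)²·1283.8²/438 = 237.58408
class C: (2464/18243)²·1130.4²/84 = 277.50697
class D: (2171/18243)²·917.9²/58 = 205.72633
Sum = 777.22710 → 777.23.

777.23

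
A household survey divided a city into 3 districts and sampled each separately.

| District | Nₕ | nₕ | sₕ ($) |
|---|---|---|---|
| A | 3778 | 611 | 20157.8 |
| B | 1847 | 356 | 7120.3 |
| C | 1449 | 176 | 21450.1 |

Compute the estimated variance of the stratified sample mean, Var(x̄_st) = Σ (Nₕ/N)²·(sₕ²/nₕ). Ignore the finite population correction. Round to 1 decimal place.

309082.4

N = 7074; Wₕ = Nₕ/N.
district A: (3778/7074)²·20157.8²/611 = 189687.5599
district B: (1847/7074)²·7120.3²/356 = 9708.4582
district C: (1449/7074)²·21450.1²/176 = 109686.3626
Sum = 309082.3807 → 309082.4.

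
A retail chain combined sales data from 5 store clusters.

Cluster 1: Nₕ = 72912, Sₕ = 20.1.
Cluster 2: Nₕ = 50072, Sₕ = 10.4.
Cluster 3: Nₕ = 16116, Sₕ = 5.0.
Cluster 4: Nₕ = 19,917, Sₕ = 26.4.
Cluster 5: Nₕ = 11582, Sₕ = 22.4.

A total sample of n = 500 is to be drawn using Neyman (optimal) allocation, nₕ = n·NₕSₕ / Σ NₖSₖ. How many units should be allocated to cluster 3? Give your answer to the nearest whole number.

14

Σ NₕSₕ = 72912·20.1 + 50072·10.4 + 16116·5.0 + 19917·26.4 + 11582·22.4 = 2852105.6.
Share for 3: 80580/2852105.6 = 0.02825.
n_3 = 500 × 0.02825 = 14.126... → 14.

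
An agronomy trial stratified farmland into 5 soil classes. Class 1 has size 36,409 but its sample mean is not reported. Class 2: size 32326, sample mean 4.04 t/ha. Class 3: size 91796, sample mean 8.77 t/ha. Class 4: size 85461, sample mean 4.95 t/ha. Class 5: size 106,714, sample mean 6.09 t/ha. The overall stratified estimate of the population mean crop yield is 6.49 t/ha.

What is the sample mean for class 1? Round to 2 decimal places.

N = 36409 + 32326 + 91796 + 85461 + 106714 = 352706.
Overall total = μ·N = 6.49·352706 = 2289061.94.
Subtract the known strata: 32326·4.04 + 91796·8.77 + 85461·4.95 + 106714·6.09 = 2008568.17.
Remaining total for class 1: 2289061.94 − 2008568.17 = 280493.77.
Divide by its size: 280493.77 / 36409 = 7.7040... → 7.70.

7.70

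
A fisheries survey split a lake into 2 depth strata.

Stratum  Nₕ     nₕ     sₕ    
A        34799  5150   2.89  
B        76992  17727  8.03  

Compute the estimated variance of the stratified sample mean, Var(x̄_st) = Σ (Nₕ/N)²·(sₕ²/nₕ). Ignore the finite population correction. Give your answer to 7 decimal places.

N = 111791; Wₕ = Nₕ/N.
stratum A: (34799/111791)²·2.89²/5150 = 0.0001571478
stratum B: (76992/111791)²·8.03²/17727 = 0.0017253347
Sum = 0.0018824825 → 0.0018825.

0.0018825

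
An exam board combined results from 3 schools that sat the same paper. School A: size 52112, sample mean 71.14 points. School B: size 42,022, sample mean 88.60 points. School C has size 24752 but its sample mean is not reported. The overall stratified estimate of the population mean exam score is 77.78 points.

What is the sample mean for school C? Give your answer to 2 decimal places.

73.39

Σ Nₕx̄ₕ = N·μ, so 24752·x̄_C = 118886·77.78 − (52112·71.14 + 42022·88.60).
= 9246953.08 − 7430396.88 = 1816556.2.
x̄_C = 1816556.2 / 24752 = 73.3903... → 73.39.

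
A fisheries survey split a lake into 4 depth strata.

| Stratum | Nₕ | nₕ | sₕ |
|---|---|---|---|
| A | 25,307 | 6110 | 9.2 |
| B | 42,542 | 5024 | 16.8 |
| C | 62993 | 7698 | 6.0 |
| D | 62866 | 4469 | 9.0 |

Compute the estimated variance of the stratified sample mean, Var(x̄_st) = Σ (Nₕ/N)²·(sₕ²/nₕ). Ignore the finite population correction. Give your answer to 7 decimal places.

N = 193708. Term for each stratum: Wₕ²sₕ²/nₕ.
Var(x̄_st) = 0.0002364398 + 0.0027096277 + 0.0004945544 + 0.0019090232 = 0.0053496451 → 0.0053496.

0.0053496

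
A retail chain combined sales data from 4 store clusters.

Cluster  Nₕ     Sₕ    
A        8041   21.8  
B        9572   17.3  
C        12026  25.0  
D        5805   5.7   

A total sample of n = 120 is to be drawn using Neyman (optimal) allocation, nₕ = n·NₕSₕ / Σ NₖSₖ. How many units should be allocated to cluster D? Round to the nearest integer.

Σ NₕSₕ = 8041·21.8 + 9572·17.3 + 12026·25.0 + 5805·5.7 = 674627.9.
Share for D: 33088.5/674627.9 = 0.04905.
n_D = 120 × 0.04905 = 5.886... → 6.

6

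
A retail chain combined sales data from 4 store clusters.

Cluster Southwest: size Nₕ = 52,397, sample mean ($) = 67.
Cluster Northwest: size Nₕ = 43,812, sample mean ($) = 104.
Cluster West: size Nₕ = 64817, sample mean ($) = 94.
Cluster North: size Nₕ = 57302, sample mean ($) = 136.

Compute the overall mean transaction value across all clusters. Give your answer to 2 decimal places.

100.55

N = 218328; weights Wₕ = Nₕ/N = (0.2400, 0.2007, 0.2969, 0.2625).
x̄_st = Σ Wₕ·x̄ₕ = 0.2400·67 + 0.2007·104 + 0.2969·94 + 0.2625·136 ≈ 100.5502...
→ 100.55.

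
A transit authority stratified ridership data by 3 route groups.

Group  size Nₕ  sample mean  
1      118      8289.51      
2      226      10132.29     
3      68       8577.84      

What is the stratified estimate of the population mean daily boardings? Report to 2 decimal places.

9347.94

x̄_st = (Σ Nₕx̄ₕ) / (Σ Nₕ) = (118·8289.51 + 226·10132.29 + 68·8577.84) / 412
= 3851352.84 / 412 = 9347.9438... → 9347.94.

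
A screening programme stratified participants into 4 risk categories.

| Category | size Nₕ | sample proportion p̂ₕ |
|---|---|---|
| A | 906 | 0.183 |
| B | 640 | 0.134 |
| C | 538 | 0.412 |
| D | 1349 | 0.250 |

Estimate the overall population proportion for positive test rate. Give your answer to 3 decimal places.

0.236

N = 906 + 640 + 538 + 1349 = 3433.
Overall proportion = Σ (Nₕ/N)·p̂ₕ.
Σ Nₕp̂ₕ = 165.798 + 85.76 + 221.656 + 337.25 = 810.464.
810.464 / 3433 = 0.23608... → 0.236.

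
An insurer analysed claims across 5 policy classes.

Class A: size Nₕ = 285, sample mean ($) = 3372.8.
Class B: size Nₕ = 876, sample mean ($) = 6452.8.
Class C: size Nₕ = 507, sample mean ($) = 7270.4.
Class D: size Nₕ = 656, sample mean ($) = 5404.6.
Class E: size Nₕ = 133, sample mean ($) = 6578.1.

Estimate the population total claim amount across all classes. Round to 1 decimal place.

14720298.5

Population total = Σ Nₕ·x̄ₕ (each stratum's size times its mean).
285·3372.8 + 876·6452.8 + 507·7270.4 + 656·5404.6 + 133·6578.1 = 961248 + 5652652.8 + 3686092.8 + 3545417.6 + 874887.3 = 14720298.5.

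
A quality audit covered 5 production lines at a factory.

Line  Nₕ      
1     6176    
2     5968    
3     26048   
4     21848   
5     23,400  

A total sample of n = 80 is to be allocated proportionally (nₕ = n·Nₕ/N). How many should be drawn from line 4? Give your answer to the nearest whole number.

21

Share of line 4 = 21848/83440 = 0.26184.
Allocate 80 × 0.26184 = 20.947... → 21.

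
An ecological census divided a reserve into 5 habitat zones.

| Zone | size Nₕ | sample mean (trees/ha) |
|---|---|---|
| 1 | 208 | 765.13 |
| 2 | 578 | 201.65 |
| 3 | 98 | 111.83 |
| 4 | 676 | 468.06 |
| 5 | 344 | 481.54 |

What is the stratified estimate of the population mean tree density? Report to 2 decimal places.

403.74

N = 1904; weights Wₕ = Nₕ/N = (0.1092, 0.3036, 0.0515, 0.3550, 0.1807).
x̄_st = Σ Wₕ·x̄ₕ = 0.1092·765.13 + 0.3036·201.65 + 0.0515·111.83 + 0.3550·468.06 + 0.1807·481.54 ≈ 403.7387...
→ 403.74.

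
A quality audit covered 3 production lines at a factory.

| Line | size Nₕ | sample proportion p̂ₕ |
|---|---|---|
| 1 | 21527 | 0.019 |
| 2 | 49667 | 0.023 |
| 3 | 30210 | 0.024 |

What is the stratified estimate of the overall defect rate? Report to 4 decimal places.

N = 21527 + 49667 + 30210 = 101404.
Overall proportion = Σ (Nₕ/N)·p̂ₕ.
Σ Nₕp̂ₕ = 409.013 + 1142.341 + 725.04 = 2276.394.
2276.394 / 101404 = 0.022449... → 0.0224.

0.0224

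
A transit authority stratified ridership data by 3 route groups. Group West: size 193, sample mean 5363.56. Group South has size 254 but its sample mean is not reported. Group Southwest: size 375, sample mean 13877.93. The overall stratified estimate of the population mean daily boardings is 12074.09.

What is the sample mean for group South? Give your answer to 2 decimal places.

N = 193 + 254 + 375 = 822.
Overall total = μ·N = 12074.09·822 = 9924901.98.
Subtract the known strata: 193·5363.56 + 375·13877.93 = 6239390.83.
Remaining total for group South: 9924901.98 − 6239390.83 = 3685511.15.
Divide by its size: 3685511.15 / 254 = 14509.8864... → 14509.89.

14509.89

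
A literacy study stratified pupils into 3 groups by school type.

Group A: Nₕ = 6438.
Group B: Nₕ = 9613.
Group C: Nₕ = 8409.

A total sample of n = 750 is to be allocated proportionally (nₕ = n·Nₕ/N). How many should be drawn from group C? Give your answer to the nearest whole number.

Share of group C = 8409/24460 = 0.34379.
Allocate 750 × 0.34379 = 257.839... → 258.

258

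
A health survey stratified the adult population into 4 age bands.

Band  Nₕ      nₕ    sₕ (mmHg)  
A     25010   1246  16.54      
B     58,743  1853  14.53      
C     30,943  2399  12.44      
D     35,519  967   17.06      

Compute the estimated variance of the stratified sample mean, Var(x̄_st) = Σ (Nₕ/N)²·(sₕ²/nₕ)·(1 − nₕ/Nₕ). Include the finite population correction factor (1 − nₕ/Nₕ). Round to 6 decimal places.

0.041552

N = 150215; Wₕ = Nₕ/N.
band A: (25010/150215)²·16.54²/1246·(1 − 1246/25010) = 0.005783085
band B: (58743/150215)²·14.53²/1853·(1 − 1853/58743) = 0.016874125
band C: (30943/150215)²·12.44²/2399·(1 − 2399/30943) = 0.002524999
band D: (35519/150215)²·17.06²/967·(1 − 967/35519) = 0.016369631
Sum = 0.041551840 → 0.041552.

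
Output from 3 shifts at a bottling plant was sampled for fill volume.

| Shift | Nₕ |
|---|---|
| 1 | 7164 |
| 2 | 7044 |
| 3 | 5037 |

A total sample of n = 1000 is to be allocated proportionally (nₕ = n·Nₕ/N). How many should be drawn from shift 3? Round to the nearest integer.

N = 7164 + 7044 + 5037 = 19245.
n_3 = 1000·5037/19245 = 261.730... → 262.

262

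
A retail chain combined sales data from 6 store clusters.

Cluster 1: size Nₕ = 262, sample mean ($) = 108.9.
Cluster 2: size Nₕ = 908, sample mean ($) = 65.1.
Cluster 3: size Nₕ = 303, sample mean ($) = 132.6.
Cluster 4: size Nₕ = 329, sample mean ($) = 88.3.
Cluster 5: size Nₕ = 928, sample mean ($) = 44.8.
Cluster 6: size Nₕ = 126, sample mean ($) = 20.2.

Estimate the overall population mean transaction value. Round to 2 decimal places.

70.37

N = 262 + 908 + 303 + 329 + 928 + 126 = 2856.
Overall mean = Σ (Nₕ/N)·x̄ₕ — weight by population share, not a simple average.
Σ Nₕx̄ₕ = 262·108.9 + 908·65.1 + 303·132.6 + 329·88.3 + 928·44.8 + 126·20.2 = 28531.8 + 59110.8 + 40177.8 + 29050.7 + 41574.4 + 2545.2 = 200990.7.
Divide by N: 200990.7 / 2856 = 70.3749... → 70.37.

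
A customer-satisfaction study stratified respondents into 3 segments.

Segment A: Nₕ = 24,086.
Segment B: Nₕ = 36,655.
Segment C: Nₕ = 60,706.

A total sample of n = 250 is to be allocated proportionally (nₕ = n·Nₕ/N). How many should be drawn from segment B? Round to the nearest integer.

75

Share of segment B = 36655/121447 = 0.30182.
Allocate 250 × 0.30182 = 75.455... → 75.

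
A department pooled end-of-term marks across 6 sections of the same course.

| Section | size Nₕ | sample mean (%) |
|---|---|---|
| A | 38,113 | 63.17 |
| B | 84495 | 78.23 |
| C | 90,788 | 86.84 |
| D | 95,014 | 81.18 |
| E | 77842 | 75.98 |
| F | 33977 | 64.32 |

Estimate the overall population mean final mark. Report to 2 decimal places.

N = 38113 + 84495 + 90788 + 95014 + 77842 + 33977 = 420229.
The stratified mean weights each stratum mean by its population share Nₕ/N.
Σ Nₕx̄ₕ = 38113·63.17 + 84495·78.23 + 90788·86.84 + 95014·81.18 + 77842·75.98 + 33977·64.32 = 2407598.21 + 6610043.85 + 7884029.92 + 7713236.52 + 5914435.16 + 2185400.64 = 32714744.3.
Divide by N: 32714744.3 / 420229 = 77.8498... → 77.85.

77.85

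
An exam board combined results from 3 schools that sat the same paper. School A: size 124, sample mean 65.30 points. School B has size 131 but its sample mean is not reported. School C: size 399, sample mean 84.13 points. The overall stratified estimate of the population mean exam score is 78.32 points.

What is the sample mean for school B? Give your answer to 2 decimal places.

N = 124 + 131 + 399 = 654.
Overall total = μ·N = 78.32·654 = 51221.28.
Subtract the known strata: 124·65.30 + 399·84.13 = 41665.07.
Remaining total for school B: 51221.28 − 41665.07 = 9556.21.
Divide by its size: 9556.21 / 131 = 72.9482... → 72.95.

72.95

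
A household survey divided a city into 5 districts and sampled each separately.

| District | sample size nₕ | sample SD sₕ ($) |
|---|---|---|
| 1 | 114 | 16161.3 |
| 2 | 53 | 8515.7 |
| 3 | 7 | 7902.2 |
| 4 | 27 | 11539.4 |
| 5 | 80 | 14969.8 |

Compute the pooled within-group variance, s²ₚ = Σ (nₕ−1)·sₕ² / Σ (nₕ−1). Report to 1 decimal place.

Degrees of freedom: 113 + 52 + 6 + 26 + 79 = 276.
Σ(nₕ−1)sₕ² = 113·261187617.69 + 52·72517146.49 + 6·62444764.84 + 26·133157752.36 + 79·224094912.04 = 54825360618.01.
s²ₚ = 54825360618.01 / 276 = 198642610.935... → 198642610.9.

198642610.9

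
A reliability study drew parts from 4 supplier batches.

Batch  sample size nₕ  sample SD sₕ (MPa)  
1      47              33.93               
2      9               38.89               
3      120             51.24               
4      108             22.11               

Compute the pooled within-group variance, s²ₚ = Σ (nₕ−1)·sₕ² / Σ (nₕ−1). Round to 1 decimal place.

1535.0

Degrees of freedom: 46 + 8 + 119 + 107 = 280.
Σ(nₕ−1)sₕ² = 46·1151.2449 + 8·1512.4321 + 119·2625.5376 + 107·488.8521 = 429802.8713.
s²ₚ = 429802.8713 / 280 = 1535.010... → 1535.0.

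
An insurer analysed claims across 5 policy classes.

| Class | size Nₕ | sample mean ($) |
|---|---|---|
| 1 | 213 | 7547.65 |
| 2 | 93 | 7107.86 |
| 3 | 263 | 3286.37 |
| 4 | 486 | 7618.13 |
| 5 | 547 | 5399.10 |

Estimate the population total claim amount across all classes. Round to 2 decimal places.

9788714.62

Estimate total by summing Nₕ·x̄ₕ over strata.
213·7547.65 + 93·7107.86 + 263·3286.37 + 486·7618.13 + 547·5399.10 = 1607649.45 + 661030.98 + 864315.31 + 3702411.18 + 2953307.7 = 9788714.62.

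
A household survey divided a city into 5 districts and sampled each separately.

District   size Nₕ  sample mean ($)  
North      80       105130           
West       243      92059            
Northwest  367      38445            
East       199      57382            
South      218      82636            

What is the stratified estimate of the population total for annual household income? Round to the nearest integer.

North: 80·105130 = 8410400
West: 243·92059 = 22370337
Northwest: 367·38445 = 14109315
East: 199·57382 = 11419018
South: 218·82636 = 18014648
τ̂ = Σ Nₕx̄ₕ = 74323718.

74323718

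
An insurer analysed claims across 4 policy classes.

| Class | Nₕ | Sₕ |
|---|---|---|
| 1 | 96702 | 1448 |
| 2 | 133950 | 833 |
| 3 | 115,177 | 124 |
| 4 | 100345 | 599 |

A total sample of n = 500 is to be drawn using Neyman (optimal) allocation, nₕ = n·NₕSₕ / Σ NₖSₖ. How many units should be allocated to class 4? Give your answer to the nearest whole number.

92

Σ NₕSₕ = 96702·1448 + 133950·833 + 115177·124 + 100345·599 = 325993449.
Share for 4: 60106655/325993449 = 0.18438.
n_4 = 500 × 0.18438 = 92.190... → 92.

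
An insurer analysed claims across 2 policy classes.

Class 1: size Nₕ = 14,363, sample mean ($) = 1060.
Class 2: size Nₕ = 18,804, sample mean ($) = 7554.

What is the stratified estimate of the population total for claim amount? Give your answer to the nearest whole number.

157270196

1: 14363·1060 = 15224780
2: 18804·7554 = 142045416
τ̂ = Σ Nₕx̄ₕ = 157270196.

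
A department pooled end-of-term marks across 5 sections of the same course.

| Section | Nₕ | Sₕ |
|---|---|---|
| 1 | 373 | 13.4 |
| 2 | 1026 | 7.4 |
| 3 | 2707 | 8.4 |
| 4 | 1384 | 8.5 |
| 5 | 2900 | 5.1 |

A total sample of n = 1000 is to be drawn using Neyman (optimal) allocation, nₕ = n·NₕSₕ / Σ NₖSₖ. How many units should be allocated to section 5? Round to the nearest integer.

239

1: NₕSₕ = 373·13.4 = 4998.2
2: NₕSₕ = 1026·7.4 = 7592.4
3: NₕSₕ = 2707·8.4 = 22738.8
4: NₕSₕ = 1384·8.5 = 11764
5: NₕSₕ = 2900·5.1 = 14790
Σ NₕSₕ = 61883.4.
n_5 = 1000·14790/61883.4 = 238.998... → 239.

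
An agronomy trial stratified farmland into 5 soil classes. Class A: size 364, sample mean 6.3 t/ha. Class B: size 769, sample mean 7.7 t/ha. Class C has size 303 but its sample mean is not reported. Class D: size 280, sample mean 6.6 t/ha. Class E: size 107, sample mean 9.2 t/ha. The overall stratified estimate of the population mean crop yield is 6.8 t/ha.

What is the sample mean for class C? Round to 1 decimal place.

4.5

N = 364 + 769 + 303 + 280 + 107 = 1823.
Overall total = μ·N = 6.8·1823 = 12396.4.
Subtract the known strata: 364·6.3 + 769·7.7 + 280·6.6 + 107·9.2 = 11046.9.
Remaining total for class C: 12396.4 − 11046.9 = 1349.5.
Divide by its size: 1349.5 / 303 = 4.454... → 4.5.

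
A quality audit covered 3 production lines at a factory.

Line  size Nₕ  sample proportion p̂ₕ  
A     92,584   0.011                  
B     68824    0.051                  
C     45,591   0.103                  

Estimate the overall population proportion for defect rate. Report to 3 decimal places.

Wₕ = Nₕ/N with N = 206999: 0.4473, 0.3325, 0.2202.
p̂_st = 0.4473·0.011 + 0.3325·0.051 + 0.2202·0.103 ≈ 0.04456... → 0.045.

0.045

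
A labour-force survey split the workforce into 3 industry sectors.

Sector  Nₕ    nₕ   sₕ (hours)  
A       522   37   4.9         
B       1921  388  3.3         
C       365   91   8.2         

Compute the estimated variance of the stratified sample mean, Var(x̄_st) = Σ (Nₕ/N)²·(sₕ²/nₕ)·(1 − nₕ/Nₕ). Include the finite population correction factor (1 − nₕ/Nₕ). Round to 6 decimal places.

0.040690

N = 2808; Wₕ = Nₕ/N.
sector A: (522/2808)²·4.9²/37·(1 − 37/522) = 0.020835718
sector B: (1921/2808)²·3.3²/388·(1 − 388/1921) = 0.010482659
sector C: (365/2808)²·8.2²/91·(1 − 91/365) = 0.009372070
Sum = 0.040690447 → 0.040690.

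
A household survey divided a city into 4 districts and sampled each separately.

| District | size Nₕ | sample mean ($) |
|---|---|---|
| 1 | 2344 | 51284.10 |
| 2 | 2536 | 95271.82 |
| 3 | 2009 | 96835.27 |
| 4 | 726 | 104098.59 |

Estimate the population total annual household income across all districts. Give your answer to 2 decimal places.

Estimate total by summing Nₕ·x̄ₕ over strata.
2344·51284.10 + 2536·95271.82 + 2009·96835.27 + 726·104098.59 = 120209930.4 + 241609335.52 + 194542057.43 + 75575576.34 = 631936899.69.

631936899.69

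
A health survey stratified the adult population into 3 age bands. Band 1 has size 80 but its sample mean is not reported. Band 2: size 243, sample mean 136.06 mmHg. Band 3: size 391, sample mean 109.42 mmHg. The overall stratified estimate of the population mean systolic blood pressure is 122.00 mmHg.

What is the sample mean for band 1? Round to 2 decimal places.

140.78

N = 80 + 243 + 391 = 714.
Overall total = μ·N = 122.00·714 = 87108.
Subtract the known strata: 243·136.06 + 391·109.42 = 75845.8.
Remaining total for band 1: 87108 − 75845.8 = 11262.2.
Divide by its size: 11262.2 / 80 = 140.7775 → 140.78.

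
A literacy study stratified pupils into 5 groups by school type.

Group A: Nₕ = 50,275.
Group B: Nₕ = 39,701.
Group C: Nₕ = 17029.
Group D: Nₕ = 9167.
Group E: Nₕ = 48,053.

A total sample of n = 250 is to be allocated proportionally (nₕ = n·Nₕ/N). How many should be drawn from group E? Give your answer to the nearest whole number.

Share of group E = 48053/164225 = 0.29260.
Allocate 250 × 0.29260 = 73.151... → 73.

73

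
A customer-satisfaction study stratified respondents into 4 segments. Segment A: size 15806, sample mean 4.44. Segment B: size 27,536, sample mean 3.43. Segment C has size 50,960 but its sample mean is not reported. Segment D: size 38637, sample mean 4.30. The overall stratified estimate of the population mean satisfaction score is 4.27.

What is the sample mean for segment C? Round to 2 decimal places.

4.65

N = 15806 + 27536 + 50960 + 38637 = 132939.
Overall total = μ·N = 4.27·132939 = 567649.53.
Subtract the known strata: 15806·4.44 + 27536·3.43 + 38637·4.30 = 330766.22.
Remaining total for segment C: 567649.53 − 330766.22 = 236883.31.
Divide by its size: 236883.31 / 50960 = 4.6484... → 4.65.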